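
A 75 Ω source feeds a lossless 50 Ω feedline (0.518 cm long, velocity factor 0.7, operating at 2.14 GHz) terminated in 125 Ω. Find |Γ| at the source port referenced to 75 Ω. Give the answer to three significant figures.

|Γ| ≈ 0.319

λ = v/f = 0.7·c / 2.14 GHz = 0.0981 m
βl = 2π·l/λ = 2π × 0.0528 = 19°
tan(βl) = 0.344
Z_in = Z_0·(Z_L + jZ_0·tanβl)/(Z_0 + jZ_L·tanβl) = 80.3 − j51.9 Ω
Γ_s = (Z_in − Z_s)/(Z_in + Z_s) = (5.3 − j51.9)/(155 − j51.9), |Γ_s| = 0.319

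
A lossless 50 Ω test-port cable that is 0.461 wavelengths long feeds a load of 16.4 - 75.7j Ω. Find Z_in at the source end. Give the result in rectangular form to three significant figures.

βl = 2π × 0.461 = 166°
tan(βl) = tan(166°) = -0.25
Z_in = Z_0·(Z_L + jZ_0·tanβl)/(Z_0 + jZ_L·tanβl)
     = 50·(16.4 − j88.2)/(31.1 − j4.1)

Z_in ≈ 44.4 − j136 Ω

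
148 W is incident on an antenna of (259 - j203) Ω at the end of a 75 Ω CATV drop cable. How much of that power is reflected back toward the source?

P_reflected ≈ 72.7 W

|Γ| = |(184 − j203)/(334 − j203)| = 0.701
|Γ|² = 0.491
P_refl = |Γ|²·P_inc = 72.7 W, P_del = (1 − |Γ|²)·P_inc = 75.3 W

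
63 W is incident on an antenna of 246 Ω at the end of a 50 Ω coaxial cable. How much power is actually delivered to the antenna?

Γ = (246 − 50)/(246 + 50) = 0.662
|Γ|² = 0.438
P_refl = |Γ|²·P_inc = 27.6 W, P_del = (1 − |Γ|²)·P_inc = 35.4 W

P_delivered ≈ 35.4 W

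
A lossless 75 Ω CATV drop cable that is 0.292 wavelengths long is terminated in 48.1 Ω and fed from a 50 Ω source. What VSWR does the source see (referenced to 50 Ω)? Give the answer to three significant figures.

βl = 2π × 0.292 = 105°
tan(βl) = -3.7
Z_in = Z_0·(Z_L + jZ_0·tanβl)/(Z_0 + jZ_L·tanβl) = 107 − j24.6 Ω
Γ_s = (Z_in − Z_s)/(Z_in + Z_s) = (56.6 − j24.6)/(157 − j24.6), |Γ_s| = 0.389
VSWR = (1 + |Γ_s|)/(1 − |Γ_s|)

VSWR ≈ 2.27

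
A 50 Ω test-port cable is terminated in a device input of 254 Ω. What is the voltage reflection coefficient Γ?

Γ = (Z_L − Z_0)/(Z_L + Z_0) = (254 − 50)/(254 + 50) = 204/304

Γ = 0.671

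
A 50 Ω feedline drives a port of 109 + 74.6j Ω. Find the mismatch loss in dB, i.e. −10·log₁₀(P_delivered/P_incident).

Γ = (59 + j74.6)/(159 + j74.6), |Γ| = 0.542
|Γ|² = 0.293, so P_del/P_inc = 1 − |Γ|² = 0.707
ML = −10·log₁₀(1 − |Γ|²)

mismatch loss ≈ 1.51 dB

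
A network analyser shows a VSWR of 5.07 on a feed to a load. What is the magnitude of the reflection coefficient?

|Γ| = (S − 1)/(S + 1) = (5.07 − 1)/(5.07 + 1) = 4.07/6.07

|Γ| ≈ 0.671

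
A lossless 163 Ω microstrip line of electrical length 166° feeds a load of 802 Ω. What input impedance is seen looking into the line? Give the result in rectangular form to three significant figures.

Z_in ≈ 340 + j377 Ω

tan(βl) = tan(166°) = -0.249
Z_in = Z_0·(Z_L + jZ_0·tanβl)/(Z_0 + jZ_L·tanβl)
     = 163·(802 − j40.6)/(163 − j200)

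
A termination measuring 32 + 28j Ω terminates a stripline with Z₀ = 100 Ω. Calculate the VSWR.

Γ = (Z_L − Z_0)/(Z_L + Z_0) = (-68 + j28)/(132 + j28)
|Γ| = 73.5/135 = 0.545
VSWR = (1 + |Γ|)/(1 − |Γ|) = 1.54/0.455

VSWR ≈ 3.4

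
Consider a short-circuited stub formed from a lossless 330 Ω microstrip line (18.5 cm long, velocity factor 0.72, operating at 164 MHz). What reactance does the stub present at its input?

X_in ≈ 401 Ω (inductive)

λ = v/f = 0.72·c / 164 MHz = 1.32 m
βl = 2π·l/λ = 2π × 0.14 = 50.6°
tan(βl) = 1.22
For a short-circuited stub, Z_in = jZ_0·tan(βl)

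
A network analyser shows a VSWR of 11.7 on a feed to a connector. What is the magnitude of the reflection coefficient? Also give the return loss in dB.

|Γ| ≈ 0.843; return loss ≈ 1.49 dB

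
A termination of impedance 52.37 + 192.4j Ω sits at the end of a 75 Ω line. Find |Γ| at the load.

|Γ| ≈ 0.84

Γ = (Z_L − Z_0)/(Z_L + Z_0) = (-22.63 + j192.4)/(127.4 + j192.4)
|Γ| = 194/231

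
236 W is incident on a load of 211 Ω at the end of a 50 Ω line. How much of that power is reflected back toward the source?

P_reflected ≈ 89.8 W

Γ = (211 − 50)/(211 + 50) = 0.617
|Γ|² = 0.381
P_refl = |Γ|²·P_inc = 89.8 W, P_del = (1 − |Γ|²)·P_inc = 146 W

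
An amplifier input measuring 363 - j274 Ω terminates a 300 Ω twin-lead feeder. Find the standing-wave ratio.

VSWR ≈ 2.29

Γ = (Z_L − Z_0)/(Z_L + Z_0) = (63 − j274)/(663 − j274)
|Γ| = 281/717 = 0.392
VSWR = (1 + |Γ|)/(1 − |Γ|) = 1.39/0.608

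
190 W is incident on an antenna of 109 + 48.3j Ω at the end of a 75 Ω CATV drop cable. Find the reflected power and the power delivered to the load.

P_reflected ≈ 18.3 W; P_delivered ≈ 172 W

|Γ| = |(34 + j48.3)/(184 + j48.3)| = 0.31
|Γ|² = 0.0964
P_refl = |Γ|²·P_inc = 18.3 W, P_del = (1 − |Γ|²)·P_inc = 172 W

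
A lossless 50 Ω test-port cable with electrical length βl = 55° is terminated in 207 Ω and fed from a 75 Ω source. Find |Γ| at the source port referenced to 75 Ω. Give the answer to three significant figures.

|Γ| ≈ 0.672

tan(βl) = 1.43
Z_in = Z_0·(Z_L + jZ_0·tanβl)/(Z_0 + jZ_L·tanβl) = 17.5 − j32.1 Ω
Γ_s = (Z_in − Z_s)/(Z_in + Z_s) = (-57.5 − j32.1)/(92.5 − j32.1), |Γ_s| = 0.672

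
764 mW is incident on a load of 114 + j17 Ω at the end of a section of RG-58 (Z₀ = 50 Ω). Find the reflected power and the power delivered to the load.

|Γ| = |(64 + j17)/(164 + j17)| = 0.402
|Γ|² = 0.161
P_refl = |Γ|²·P_inc = 123 mW, P_del = (1 − |Γ|²)·P_inc = 641 mW

P_reflected ≈ 123 mW; P_delivered ≈ 641 mW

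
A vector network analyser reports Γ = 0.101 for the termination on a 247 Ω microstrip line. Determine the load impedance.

Z_L = Z_0·(1 + Γ)/(1 − Γ) = 247·(1.1)/(0.899)

Z_L ≈ 302 Ω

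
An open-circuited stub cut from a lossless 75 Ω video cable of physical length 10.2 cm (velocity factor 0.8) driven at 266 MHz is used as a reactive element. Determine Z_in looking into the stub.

Z_in ≈ −j87.2 Ω

λ = v/f = 0.8·c / 266 MHz = 0.902 m
βl = 2π·l/λ = 2π × 0.113 = 40.7°
tan(βl) = 0.86
For an open-circuited stub, Z_in = −jZ_0·cot(βl) = −jZ_0/tan(βl)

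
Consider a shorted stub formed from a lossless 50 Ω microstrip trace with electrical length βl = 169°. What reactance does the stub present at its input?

tan(βl) = -0.194
For a shorted stub, Z_in = jZ_0·tan(βl)

X_in ≈ -9.72 Ω (capacitive)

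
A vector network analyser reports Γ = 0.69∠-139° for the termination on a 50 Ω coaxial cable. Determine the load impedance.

Z_L ≈ 10.4 − j18 Ω

Z_L = Z_0·(1 + Γ)/(1 − Γ) = 50·(0.479 − j0.453)/(1.52 + j0.453)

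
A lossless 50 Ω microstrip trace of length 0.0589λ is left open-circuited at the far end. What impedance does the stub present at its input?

βl = 2π × 0.0589 = 21.2°
tan(βl) = 0.388
For an open-circuited stub, Z_in = −jZ_0·cot(βl) = −jZ_0/tan(βl)

Z_in ≈ −j129 Ω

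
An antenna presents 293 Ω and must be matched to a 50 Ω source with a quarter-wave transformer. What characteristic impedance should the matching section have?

Z_qwt = √(Z_0·R_L) = √(50 × 293) = √14650

Z_qwt ≈ 121 Ω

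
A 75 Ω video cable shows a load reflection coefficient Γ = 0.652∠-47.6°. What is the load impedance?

Z_L = Z_0·(1 + Γ)/(1 − Γ) = 75·(1.44 − j0.481)/(0.56 + j0.481)

Z_L ≈ 79 − j132 Ω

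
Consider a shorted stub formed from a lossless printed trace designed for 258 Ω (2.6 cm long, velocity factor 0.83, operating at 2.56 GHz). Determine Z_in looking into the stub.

Z_in ≈ −j2360 Ω

λ = v/f = 0.83·c / 2.56 GHz = 0.0973 m
βl = 2π·l/λ = 2π × 0.267 = 96.2°
tan(βl) = -9.16
For a shorted stub, Z_in = jZ_0·tan(βl)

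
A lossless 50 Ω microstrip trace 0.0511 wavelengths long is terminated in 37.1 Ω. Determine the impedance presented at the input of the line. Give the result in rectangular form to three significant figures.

βl = 2π × 0.0511 = 18.4°
tan(βl) = tan(18.4°) = 0.333
Z_in = Z_0·(Z_L + jZ_0·tanβl)/(Z_0 + jZ_L·tanβl)
     = 50·(37.1 + j16.6)/(50 + j12.3)

Z_in ≈ 38.8 + j7.04 Ω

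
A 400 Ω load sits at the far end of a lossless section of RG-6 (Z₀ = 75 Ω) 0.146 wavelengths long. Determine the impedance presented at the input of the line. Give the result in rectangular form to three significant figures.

Z_in ≈ 21.9 − j54.3 Ω

βl = 2π × 0.146 = 52.6°
tan(βl) = tan(52.6°) = 1.31
Z_in = Z_0·(Z_L + jZ_0·tanβl)/(Z_0 + jZ_L·tanβl)
     = 75·(400 + j98)/(75 + j522)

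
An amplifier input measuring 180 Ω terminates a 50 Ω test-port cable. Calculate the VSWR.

VSWR ≈ 3.6

For a purely resistive load, VSWR = R_L/Z_0 or Z_0/R_L (whichever > 1) = 180/50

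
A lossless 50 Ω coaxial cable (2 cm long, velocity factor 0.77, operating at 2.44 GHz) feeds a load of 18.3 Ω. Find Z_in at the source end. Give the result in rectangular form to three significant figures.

λ = v/f = 0.77·c / 2.44 GHz = 0.0947 m
βl = 2π·l/λ = 2π × 0.211 = 76.1°
tan(βl) = tan(76.1°) = 4.03
Z_in = Z_0·(Z_L + jZ_0·tanβl)/(Z_0 + jZ_L·tanβl)
     = 50·(18.3 + j201)/(50 + j73.7)

Z_in ≈ 99.3 + j55 Ω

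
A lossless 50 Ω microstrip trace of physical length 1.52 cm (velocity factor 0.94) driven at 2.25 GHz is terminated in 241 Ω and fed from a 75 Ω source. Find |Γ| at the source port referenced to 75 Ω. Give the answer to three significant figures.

λ = v/f = 0.94·c / 2.25 GHz = 0.125 m
βl = 2π·l/λ = 2π × 0.121 = 43.7°
tan(βl) = 0.954
Z_in = Z_0·(Z_L + jZ_0·tanβl)/(Z_0 + jZ_L·tanβl) = 20.8 − j47.9 Ω
Γ_s = (Z_in − Z_s)/(Z_in + Z_s) = (-54.2 − j47.9)/(95.8 − j47.9), |Γ_s| = 0.675

|Γ| ≈ 0.675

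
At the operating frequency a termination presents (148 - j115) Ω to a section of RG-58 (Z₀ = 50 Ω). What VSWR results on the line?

Γ = (Z_L − Z_0)/(Z_L + Z_0) = (98 − j115)/(198 − j115)
|Γ| = 151/229 = 0.66
VSWR = (1 + |Γ|)/(1 − |Γ|) = 1.66/0.34

VSWR ≈ 4.88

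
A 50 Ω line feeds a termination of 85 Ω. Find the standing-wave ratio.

For a purely resistive load, VSWR = R_L/Z_0 or Z_0/R_L (whichever > 1) = 85/50

VSWR ≈ 1.7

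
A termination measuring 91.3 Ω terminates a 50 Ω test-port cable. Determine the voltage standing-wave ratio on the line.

Γ = (91.3 − 50)/(91.3 + 50) = 0.292
VSWR = (1 + 0.292)/(1 − 0.292)

VSWR ≈ 1.83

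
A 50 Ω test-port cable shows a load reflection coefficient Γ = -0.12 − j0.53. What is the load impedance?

Z_L = Z_0·(1 + Γ)/(1 − Γ) = 50·(0.88 − j0.53)/(1.12 + j0.53)

Z_L ≈ 22.9 − j34.5 Ω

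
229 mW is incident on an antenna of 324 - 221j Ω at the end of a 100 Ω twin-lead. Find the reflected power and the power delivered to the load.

|Γ| = |(224 − j221)/(424 − j221)| = 0.658
|Γ|² = 0.433
P_refl = |Γ|²·P_inc = 99.2 mW, P_del = (1 − |Γ|²)·P_inc = 130 mW

P_reflected ≈ 99.2 mW; P_delivered ≈ 130 mW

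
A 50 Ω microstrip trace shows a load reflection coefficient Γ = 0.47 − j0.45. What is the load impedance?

Z_L ≈ 59.6 − j93.1 Ω

Z_L = Z_0·(1 + Γ)/(1 − Γ) = 50·(1.47 − j0.45)/(0.53 + j0.45)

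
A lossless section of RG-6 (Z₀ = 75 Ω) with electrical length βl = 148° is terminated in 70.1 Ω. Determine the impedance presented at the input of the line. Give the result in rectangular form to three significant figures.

Z_in ≈ 72.7 − j4.42 Ω

tan(βl) = tan(148°) = -0.625
Z_in = Z_0·(Z_L + jZ_0·tanβl)/(Z_0 + jZ_L·tanβl)
     = 75·(70.1 − j46.9)/(75 − j43.8)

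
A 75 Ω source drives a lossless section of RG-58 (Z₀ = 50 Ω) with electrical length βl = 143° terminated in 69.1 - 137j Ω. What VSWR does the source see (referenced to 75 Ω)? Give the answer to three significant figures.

VSWR ≈ 5.7

tan(βl) = -0.754
Z_in = Z_0·(Z_L + jZ_0·tanβl)/(Z_0 + jZ_L·tanβl) = 48.8 + j116 Ω
Γ_s = (Z_in − Z_s)/(Z_in + Z_s) = (-26.2 + j116)/(124 + j116), |Γ_s| = 0.702
VSWR = (1 + |Γ_s|)/(1 − |Γ_s|)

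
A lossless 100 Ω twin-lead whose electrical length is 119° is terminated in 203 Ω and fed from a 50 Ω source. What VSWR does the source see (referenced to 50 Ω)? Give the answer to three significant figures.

VSWR ≈ 2.06

tan(βl) = -1.8
Z_in = Z_0·(Z_L + jZ_0·tanβl)/(Z_0 + jZ_L·tanβl) = 59.9 + j39.1 Ω
Γ_s = (Z_in − Z_s)/(Z_in + Z_s) = (9.93 + j39.1)/(110 + j39.1), |Γ_s| = 0.346
VSWR = (1 + |Γ_s|)/(1 − |Γ_s|)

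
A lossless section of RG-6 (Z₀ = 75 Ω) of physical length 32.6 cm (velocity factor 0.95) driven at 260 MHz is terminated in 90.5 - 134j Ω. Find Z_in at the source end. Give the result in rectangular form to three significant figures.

Z_in ≈ 27.2 + j56.3 Ω

λ = v/f = 0.95·c / 260 MHz = 1.1 m
βl = 2π·l/λ = 2π × 0.297 = 107°
tan(βl) = tan(107°) = -3.26
Z_in = Z_0·(Z_L + jZ_0·tanβl)/(Z_0 + jZ_L·tanβl)
     = 75·(90.5 − j378)/(-362 − j295)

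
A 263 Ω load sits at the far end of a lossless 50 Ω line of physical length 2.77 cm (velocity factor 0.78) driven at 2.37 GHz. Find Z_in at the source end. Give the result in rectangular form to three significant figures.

λ = v/f = 0.78·c / 2.37 GHz = 0.0987 m
βl = 2π·l/λ = 2π × 0.281 = 101°
tan(βl) = tan(101°) = -5.15
Z_in = Z_0·(Z_L + jZ_0·tanβl)/(Z_0 + jZ_L·tanβl)
     = 50·(263 − j257)/(50 − j1350)

Z_in ≈ 9.85 + j9.35 Ω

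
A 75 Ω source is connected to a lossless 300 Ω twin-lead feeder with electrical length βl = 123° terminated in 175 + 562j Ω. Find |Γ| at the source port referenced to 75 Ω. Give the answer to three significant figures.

tan(βl) = -1.54
Z_in = Z_0·(Z_L + jZ_0·tanβl)/(Z_0 + jZ_L·tanβl) = 37.1 + j34.3 Ω
Γ_s = (Z_in − Z_s)/(Z_in + Z_s) = (-37.9 + j34.3)/(112 + j34.3), |Γ_s| = 0.436

|Γ| ≈ 0.436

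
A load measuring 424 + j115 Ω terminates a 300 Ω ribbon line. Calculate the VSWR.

VSWR ≈ 1.6

Γ = (Z_L − Z_0)/(Z_L + Z_0) = (124 + j115)/(724 + j115)
|Γ| = 169/733 = 0.231
VSWR = (1 + |Γ|)/(1 − |Γ|) = 1.23/0.769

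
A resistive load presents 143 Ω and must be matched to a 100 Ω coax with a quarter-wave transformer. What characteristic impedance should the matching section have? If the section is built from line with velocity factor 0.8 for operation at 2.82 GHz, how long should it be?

Z_qwt ≈ 120 Ω; length ≈ 2.13 cm

Z_qwt = √(Z_0·R_L) = √(100 × 143) = √14300
λ = 0.8·c/f = 0.0851 m, so l = λ/4 = 0.0213 m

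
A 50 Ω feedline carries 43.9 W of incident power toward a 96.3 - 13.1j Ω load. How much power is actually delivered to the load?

P_delivered ≈ 39.2 W

|Γ| = |(46.3 − j13.1)/(146.3 − j13.1)| = 0.328
|Γ|² = 0.107
P_refl = |Γ|²·P_inc = 4.71 W, P_del = (1 − |Γ|²)·P_inc = 39.2 W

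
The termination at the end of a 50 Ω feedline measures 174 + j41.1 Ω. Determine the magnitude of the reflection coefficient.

|Γ| ≈ 0.574

Γ = (Z_L − Z_0)/(Z_L + Z_0) = (124 + j41.1)/(224 + j41.1)
|Γ| = 131/228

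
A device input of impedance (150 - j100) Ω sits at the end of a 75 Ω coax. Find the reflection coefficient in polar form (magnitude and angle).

Γ ≈ 0.508 ∠ -29.2°

Γ = (Z_L − Z_0)/(Z_L + Z_0) = (75 − j100)/(225 − j100)
|Γ| = 125/246 = 0.508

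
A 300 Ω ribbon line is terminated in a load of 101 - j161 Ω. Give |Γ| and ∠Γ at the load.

Γ = (Z_L − Z_0)/(Z_L + Z_0) = (-199 − j161)/(401 − j161)
|Γ| = 256/432 = 0.592

Γ ≈ 0.592 ∠ -119°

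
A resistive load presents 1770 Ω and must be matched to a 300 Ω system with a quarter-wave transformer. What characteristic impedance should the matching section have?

Z_qwt ≈ 729 Ω

Z_qwt = √(Z_0·R_L) = √(300 × 1770) = √531000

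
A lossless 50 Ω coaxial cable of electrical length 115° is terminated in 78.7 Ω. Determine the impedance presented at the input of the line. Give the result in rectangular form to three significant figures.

tan(βl) = tan(115°) = -2.14
Z_in = Z_0·(Z_L + jZ_0·tanβl)/(Z_0 + jZ_L·tanβl)
     = 50·(78.7 − j107)/(50 − j169)

Z_in ≈ 35.6 + j12.8 Ω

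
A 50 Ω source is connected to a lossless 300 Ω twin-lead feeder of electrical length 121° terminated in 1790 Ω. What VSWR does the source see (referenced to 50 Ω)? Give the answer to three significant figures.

tan(βl) = -1.66
Z_in = Z_0·(Z_L + jZ_0·tanβl)/(Z_0 + jZ_L·tanβl) = 67.7 + j173 Ω
Γ_s = (Z_in − Z_s)/(Z_in + Z_s) = (17.7 + j173)/(118 + j173), |Γ_s| = 0.832
VSWR = (1 + |Γ_s|)/(1 − |Γ_s|)

VSWR ≈ 10.9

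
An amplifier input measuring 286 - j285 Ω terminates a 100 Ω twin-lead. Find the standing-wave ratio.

VSWR ≈ 5.88

Γ = (Z_L − Z_0)/(Z_L + Z_0) = (186 − j285)/(386 − j285)
|Γ| = 340/480 = 0.709
VSWR = (1 + |Γ|)/(1 − |Γ|) = 1.71/0.291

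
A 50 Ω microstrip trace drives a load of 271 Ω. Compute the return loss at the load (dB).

RL ≈ 3.24 dB

Γ = (271 − 50)/(271 + 50) = 0.688
RL = −20·log₁₀|Γ| = −20·log₁₀(0.688)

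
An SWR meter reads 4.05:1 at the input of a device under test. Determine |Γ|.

|Γ| ≈ 0.604

|Γ| = (S − 1)/(S + 1) = (4.05 − 1)/(4.05 + 1) = 3.05/5.05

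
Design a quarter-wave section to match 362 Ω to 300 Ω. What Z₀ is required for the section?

Z_qwt = √(Z_0·R_L) = √(300 × 362) = √108600

Z_qwt ≈ 330 Ω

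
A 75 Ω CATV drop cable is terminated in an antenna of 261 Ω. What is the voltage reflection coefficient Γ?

Γ = 0.554

Γ = (Z_L − Z_0)/(Z_L + Z_0) = (261 − 75)/(261 + 75) = 186/336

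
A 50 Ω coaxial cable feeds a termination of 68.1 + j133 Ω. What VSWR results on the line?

VSWR ≈ 7.15

Γ = (Z_L − Z_0)/(Z_L + Z_0) = (18.1 + j133)/(118.1 + j133)
|Γ| = 134/178 = 0.755
VSWR = (1 + |Γ|)/(1 − |Γ|) = 1.75/0.245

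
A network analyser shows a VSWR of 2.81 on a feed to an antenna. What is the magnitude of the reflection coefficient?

|Γ| ≈ 0.475

|Γ| = (S − 1)/(S + 1) = (2.81 − 1)/(2.81 + 1) = 1.81/3.81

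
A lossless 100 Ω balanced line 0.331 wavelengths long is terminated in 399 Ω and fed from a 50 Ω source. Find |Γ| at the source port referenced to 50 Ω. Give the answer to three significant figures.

βl = 2π × 0.331 = 119°
tan(βl) = -1.79
Z_in = Z_0·(Z_L + jZ_0·tanβl)/(Z_0 + jZ_L·tanβl) = 32.2 + j51.3 Ω
Γ_s = (Z_in − Z_s)/(Z_in + Z_s) = (-17.8 + j51.3)/(82.2 + j51.3), |Γ_s| = 0.56

|Γ| ≈ 0.56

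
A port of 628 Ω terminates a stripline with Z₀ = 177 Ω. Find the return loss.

Γ = (628 − 177)/(628 + 177) = 0.56
RL = −20·log₁₀|Γ| = −20·log₁₀(0.56)

RL ≈ 5.03 dB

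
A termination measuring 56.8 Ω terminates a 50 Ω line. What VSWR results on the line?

Γ = (56.8 − 50)/(56.8 + 50) = 0.0637
VSWR = (1 + 0.0637)/(1 − 0.0637)

VSWR ≈ 1.14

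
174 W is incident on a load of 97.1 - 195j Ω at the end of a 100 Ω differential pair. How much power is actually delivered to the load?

|Γ| = |(-2.9 − j195)/(197.1 − j195)| = 0.703
|Γ|² = 0.495
P_refl = |Γ|²·P_inc = 86.1 W, P_del = (1 − |Γ|²)·P_inc = 87.9 W

P_delivered ≈ 87.9 W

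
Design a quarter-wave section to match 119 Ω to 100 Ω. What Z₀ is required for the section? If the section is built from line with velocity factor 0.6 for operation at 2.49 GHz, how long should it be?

Z_qwt ≈ 109 Ω; length ≈ 1.81 cm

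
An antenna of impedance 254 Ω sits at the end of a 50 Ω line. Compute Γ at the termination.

Γ = 0.671

Γ = (Z_L − Z_0)/(Z_L + Z_0) = (254 − 50)/(254 + 50) = 204/304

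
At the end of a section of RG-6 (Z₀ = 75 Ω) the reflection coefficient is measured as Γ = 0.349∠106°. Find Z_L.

Z_L = Z_0·(1 + Γ)/(1 − Γ) = 75·(0.904 + j0.335)/(1.1 − j0.335)

Z_L ≈ 50.1 + j38.3 Ω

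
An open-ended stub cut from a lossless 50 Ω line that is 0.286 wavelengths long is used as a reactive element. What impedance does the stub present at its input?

βl = 2π × 0.286 = 103°
tan(βl) = -4.35
For an open-ended stub, Z_in = −jZ_0·cot(βl) = −jZ_0/tan(βl)

Z_in ≈ +j11.5 Ω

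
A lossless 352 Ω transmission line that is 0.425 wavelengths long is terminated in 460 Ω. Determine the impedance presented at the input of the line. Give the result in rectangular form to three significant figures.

Z_in ≈ 401 + j87.9 Ω

βl = 2π × 0.425 = 153°
tan(βl) = tan(153°) = -0.51
Z_in = Z_0·(Z_L + jZ_0·tanβl)/(Z_0 + jZ_L·tanβl)
     = 352·(460 − j179)/(352 − j234)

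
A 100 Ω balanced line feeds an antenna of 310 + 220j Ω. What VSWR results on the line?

Γ = (Z_L − Z_0)/(Z_L + Z_0) = (210 + j220)/(410 + j220)
|Γ| = 304/465 = 0.654
VSWR = (1 + |Γ|)/(1 − |Γ|) = 1.65/0.346

VSWR ≈ 4.77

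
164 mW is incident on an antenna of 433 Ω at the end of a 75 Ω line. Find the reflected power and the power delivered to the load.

Γ = (433 − 75)/(433 + 75) = 0.705
|Γ|² = 0.497
P_refl = |Γ|²·P_inc = 81.4 mW, P_del = (1 − |Γ|²)·P_inc = 82.6 mW

P_reflected ≈ 81.4 mW; P_delivered ≈ 82.6 mW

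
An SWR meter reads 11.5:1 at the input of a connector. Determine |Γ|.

|Γ| ≈ 0.84

|Γ| = (S − 1)/(S + 1) = (11.5 − 1)/(11.5 + 1) = 10.5/12.5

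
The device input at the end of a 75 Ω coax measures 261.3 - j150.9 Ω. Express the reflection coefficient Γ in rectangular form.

Γ ≈ 0.629 − j0.167

Γ = (Z_L − Z_0)/(Z_L + Z_0) = (186.3 − j150.9)/(336.3 − j150.9)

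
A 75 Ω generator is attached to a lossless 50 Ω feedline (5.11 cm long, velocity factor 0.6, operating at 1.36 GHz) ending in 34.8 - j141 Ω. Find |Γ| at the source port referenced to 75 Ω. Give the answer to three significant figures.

|Γ| ≈ 0.828

λ = v/f = 0.6·c / 1.36 GHz = 0.132 m
βl = 2π·l/λ = 2π × 0.386 = 139°
tan(βl) = -0.87
Z_in = Z_0·(Z_L + jZ_0·tanβl)/(Z_0 + jZ_L·tanβl) = 24.7 + j117 Ω
Γ_s = (Z_in − Z_s)/(Z_in + Z_s) = (-50.3 + j117)/(99.7 + j117), |Γ_s| = 0.828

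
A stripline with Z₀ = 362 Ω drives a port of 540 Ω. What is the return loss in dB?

RL ≈ 14.1 dB

Γ = (540 − 362)/(540 + 362) = 0.197
RL = −20·log₁₀|Γ| = −20·log₁₀(0.197)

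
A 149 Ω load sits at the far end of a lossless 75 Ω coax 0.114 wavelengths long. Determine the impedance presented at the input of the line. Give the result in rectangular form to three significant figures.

Z_in ≈ 65.6 − j48.2 Ω

βl = 2π × 0.114 = 41°
tan(βl) = tan(41°) = 0.871
Z_in = Z_0·(Z_L + jZ_0·tanβl)/(Z_0 + jZ_L·tanβl)
     = 75·(149 + j65.3)/(75 + j130)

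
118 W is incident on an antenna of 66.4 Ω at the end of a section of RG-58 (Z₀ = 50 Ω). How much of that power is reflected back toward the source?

Γ = (66.4 − 50)/(66.4 + 50) = 0.141
|Γ|² = 0.0199
P_refl = |Γ|²·P_inc = 2.34 W, P_del = (1 − |Γ|²)·P_inc = 116 W

P_reflected ≈ 2.34 W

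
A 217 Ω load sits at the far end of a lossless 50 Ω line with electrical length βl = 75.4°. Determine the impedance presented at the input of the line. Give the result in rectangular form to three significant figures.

Z_in ≈ 12.3 − j12.3 Ω

tan(βl) = tan(75.4°) = 3.84
Z_in = Z_0·(Z_L + jZ_0·tanβl)/(Z_0 + jZ_L·tanβl)
     = 50·(217 + j192)/(50 + j833)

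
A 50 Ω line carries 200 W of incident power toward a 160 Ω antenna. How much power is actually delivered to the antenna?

Γ = (160 − 50)/(160 + 50) = 0.524
|Γ|² = 0.274
P_refl = |Γ|²·P_inc = 54.9 W, P_del = (1 − |Γ|²)·P_inc = 145 W

P_delivered ≈ 145 W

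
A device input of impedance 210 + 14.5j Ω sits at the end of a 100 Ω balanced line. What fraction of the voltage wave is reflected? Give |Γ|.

Γ = (Z_L − Z_0)/(Z_L + Z_0) = (110 + j14.5)/(310 + j14.5)
|Γ| = 111/310

|Γ| ≈ 0.358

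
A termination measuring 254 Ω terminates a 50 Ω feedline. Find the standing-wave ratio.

VSWR ≈ 5.08

For a purely resistive load, VSWR = R_L/Z_0 or Z_0/R_L (whichever > 1) = 254/50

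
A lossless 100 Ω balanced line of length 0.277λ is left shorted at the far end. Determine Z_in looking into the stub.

βl = 2π × 0.277 = 99.7°
tan(βl) = -5.84
For a shorted stub, Z_in = jZ_0·tan(βl)

Z_in ≈ −j584 Ω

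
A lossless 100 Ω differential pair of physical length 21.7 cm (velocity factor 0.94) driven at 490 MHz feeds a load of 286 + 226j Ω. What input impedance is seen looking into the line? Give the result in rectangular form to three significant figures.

λ = v/f = 0.94·c / 490 MHz = 0.576 m
βl = 2π·l/λ = 2π × 0.377 = 136°
tan(βl) = tan(136°) = -0.974
Z_in = Z_0·(Z_L + jZ_0·tanβl)/(Z_0 + jZ_L·tanβl)
     = 100·(286 + j129)/(320 − j279)

Z_in ≈ 30.9 + j67.1 Ω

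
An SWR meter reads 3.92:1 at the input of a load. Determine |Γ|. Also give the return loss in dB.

|Γ| = (S − 1)/(S + 1) = (3.92 − 1)/(3.92 + 1) = 2.92/4.92
RL = −20·log₁₀|Γ| = −20·log₁₀(0.593)

|Γ| ≈ 0.593; return loss ≈ 4.53 dB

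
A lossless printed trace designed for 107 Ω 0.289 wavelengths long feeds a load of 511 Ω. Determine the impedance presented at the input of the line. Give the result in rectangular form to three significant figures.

Z_in ≈ 23.7 + j25.5 Ω

βl = 2π × 0.289 = 104°
tan(βl) = tan(104°) = -4
Z_in = Z_0·(Z_L + jZ_0·tanβl)/(Z_0 + jZ_L·tanβl)
     = 107·(511 − j428)/(107 − j2040)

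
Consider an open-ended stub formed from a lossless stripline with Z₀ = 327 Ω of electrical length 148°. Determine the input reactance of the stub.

tan(βl) = -0.625
For an open-ended stub, Z_in = −jZ_0·cot(βl) = −jZ_0/tan(βl)

X_in ≈ 523 Ω (inductive)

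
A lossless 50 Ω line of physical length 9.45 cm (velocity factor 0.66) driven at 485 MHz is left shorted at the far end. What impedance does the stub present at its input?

Z_in ≈ +j428 Ω

λ = v/f = 0.66·c / 485 MHz = 0.408 m
βl = 2π·l/λ = 2π × 0.231 = 83.3°
tan(βl) = 8.55
For a shorted stub, Z_in = jZ_0·tan(βl)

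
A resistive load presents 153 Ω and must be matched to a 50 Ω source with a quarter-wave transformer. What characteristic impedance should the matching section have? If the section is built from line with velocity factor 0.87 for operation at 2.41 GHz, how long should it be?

Z_qwt = √(Z_0·R_L) = √(50 × 153) = √7650
λ = 0.87·c/f = 0.108 m, so l = λ/4 = 0.0271 m

Z_qwt ≈ 87.5 Ω; length ≈ 2.71 cm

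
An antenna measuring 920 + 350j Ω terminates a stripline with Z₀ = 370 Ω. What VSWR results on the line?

Γ = (Z_L − Z_0)/(Z_L + Z_0) = (550 + j350)/(1290 + j350)
|Γ| = 652/1340 = 0.488
VSWR = (1 + |Γ|)/(1 − |Γ|) = 1.49/0.512

VSWR ≈ 2.9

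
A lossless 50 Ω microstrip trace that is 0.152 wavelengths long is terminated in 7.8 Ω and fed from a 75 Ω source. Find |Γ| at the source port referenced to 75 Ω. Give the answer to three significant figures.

βl = 2π × 0.152 = 54.7°
tan(βl) = 1.41
Z_in = Z_0·(Z_L + jZ_0·tanβl)/(Z_0 + jZ_L·tanβl) = 22.3 + j65.8 Ω
Γ_s = (Z_in − Z_s)/(Z_in + Z_s) = (-52.7 + j65.8)/(97.3 + j65.8), |Γ_s| = 0.718

|Γ| ≈ 0.718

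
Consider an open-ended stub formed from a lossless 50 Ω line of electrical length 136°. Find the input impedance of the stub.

tan(βl) = -0.966
For an open-ended stub, Z_in = −jZ_0·cot(βl) = −jZ_0/tan(βl)

Z_in ≈ +j51.8 Ω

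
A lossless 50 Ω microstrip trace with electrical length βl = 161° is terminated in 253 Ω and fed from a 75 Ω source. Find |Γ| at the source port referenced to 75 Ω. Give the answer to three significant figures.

tan(βl) = -0.344
Z_in = Z_0·(Z_L + jZ_0·tanβl)/(Z_0 + jZ_L·tanβl) = 70.1 + j105 Ω
Γ_s = (Z_in − Z_s)/(Z_in + Z_s) = (-4.88 + j105)/(145 + j105), |Γ_s| = 0.587

|Γ| ≈ 0.587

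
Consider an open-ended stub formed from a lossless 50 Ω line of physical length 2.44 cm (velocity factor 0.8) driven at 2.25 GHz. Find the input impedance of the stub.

λ = v/f = 0.8·c / 2.25 GHz = 0.107 m
βl = 2π·l/λ = 2π × 0.229 = 82.4°
tan(βl) = 7.45
For an open-ended stub, Z_in = −jZ_0·cot(βl) = −jZ_0/tan(βl)

Z_in ≈ −j6.72 Ω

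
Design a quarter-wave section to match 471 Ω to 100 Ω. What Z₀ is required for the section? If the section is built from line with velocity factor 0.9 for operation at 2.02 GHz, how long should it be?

Z_qwt = √(Z_0·R_L) = √(100 × 471) = √47100
λ = 0.9·c/f = 0.134 m, so l = λ/4 = 0.0334 m

Z_qwt ≈ 217 Ω; length ≈ 3.34 cm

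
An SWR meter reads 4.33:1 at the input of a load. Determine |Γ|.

|Γ| = (S − 1)/(S + 1) = (4.33 − 1)/(4.33 + 1) = 3.33/5.33

|Γ| ≈ 0.625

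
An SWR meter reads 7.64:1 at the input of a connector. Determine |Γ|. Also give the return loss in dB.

|Γ| = (S − 1)/(S + 1) = (7.64 − 1)/(7.64 + 1) = 6.64/8.64
RL = −20·log₁₀|Γ| = −20·log₁₀(0.769)

|Γ| ≈ 0.769; return loss ≈ 2.29 dB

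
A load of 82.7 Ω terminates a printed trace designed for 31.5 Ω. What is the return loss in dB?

RL ≈ 6.97 dB

Γ = (82.7 − 31.5)/(82.7 + 31.5) = 0.448
RL = −20·log₁₀|Γ| = −20·log₁₀(0.448)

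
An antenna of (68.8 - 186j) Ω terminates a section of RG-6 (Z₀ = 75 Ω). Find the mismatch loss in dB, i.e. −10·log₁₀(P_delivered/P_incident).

mismatch loss ≈ 4.28 dB

Γ = (-6.2 − j186)/(143.8 − j186), |Γ| = 0.792
|Γ|² = 0.627, so P_del/P_inc = 1 − |Γ|² = 0.373
ML = −10·log₁₀(1 − |Γ|²)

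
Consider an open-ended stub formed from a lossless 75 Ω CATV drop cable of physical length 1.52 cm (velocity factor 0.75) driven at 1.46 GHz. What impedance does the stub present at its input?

Z_in ≈ −j105 Ω

λ = v/f = 0.75·c / 1.46 GHz = 0.154 m
βl = 2π·l/λ = 2π × 0.0986 = 35.5°
tan(βl) = 0.713
For an open-ended stub, Z_in = −jZ_0·cot(βl) = −jZ_0/tan(βl)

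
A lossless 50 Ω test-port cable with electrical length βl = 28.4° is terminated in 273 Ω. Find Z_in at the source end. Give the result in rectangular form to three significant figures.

tan(βl) = tan(28.4°) = 0.541
Z_in = Z_0·(Z_L + jZ_0·tanβl)/(Z_0 + jZ_L·tanβl)
     = 50·(273 + j27)/(50 + j148)

Z_in ≈ 36.3 − j80.2 Ω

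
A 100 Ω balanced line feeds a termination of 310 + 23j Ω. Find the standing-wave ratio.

VSWR ≈ 3.12

Γ = (Z_L − Z_0)/(Z_L + Z_0) = (210 + j23)/(410 + j23)
|Γ| = 211/411 = 0.514
VSWR = (1 + |Γ|)/(1 − |Γ|) = 1.51/0.486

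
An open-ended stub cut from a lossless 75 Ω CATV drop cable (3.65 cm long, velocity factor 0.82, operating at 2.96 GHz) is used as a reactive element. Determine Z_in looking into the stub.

λ = v/f = 0.82·c / 2.96 GHz = 0.0831 m
βl = 2π·l/λ = 2π × 0.439 = 158°
tan(βl) = -0.402
For an open-ended stub, Z_in = −jZ_0·cot(βl) = −jZ_0/tan(βl)

Z_in ≈ +j187 Ω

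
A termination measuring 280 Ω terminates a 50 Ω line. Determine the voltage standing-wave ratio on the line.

VSWR ≈ 5.6

Γ = (280 − 50)/(280 + 50) = 0.697
VSWR = (1 + 0.697)/(1 − 0.697)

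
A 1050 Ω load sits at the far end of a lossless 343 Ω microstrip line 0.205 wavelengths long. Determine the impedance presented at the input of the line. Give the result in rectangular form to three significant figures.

βl = 2π × 0.205 = 73.8°
tan(βl) = tan(73.8°) = 3.44
Z_in = Z_0·(Z_L + jZ_0·tanβl)/(Z_0 + jZ_L·tanβl)
     = 343·(1050 + j1180)/(343 + j3610)

Z_in ≈ 120 − j88.2 Ω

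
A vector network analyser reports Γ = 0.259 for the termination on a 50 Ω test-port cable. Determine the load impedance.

Z_L = Z_0·(1 + Γ)/(1 − Γ) = 50·(1.26)/(0.741)

Z_L ≈ 85 Ω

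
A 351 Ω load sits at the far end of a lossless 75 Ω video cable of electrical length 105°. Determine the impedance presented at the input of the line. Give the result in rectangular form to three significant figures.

tan(βl) = tan(105°) = -3.73
Z_in = Z_0·(Z_L + jZ_0·tanβl)/(Z_0 + jZ_L·tanβl)
     = 75·(351 − j280)/(75 − j1310)

Z_in ≈ 17.1 + j19.1 Ω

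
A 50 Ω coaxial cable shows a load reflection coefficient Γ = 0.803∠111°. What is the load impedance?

Z_L ≈ 8 + j33.8 Ω

Z_L = Z_0·(1 + Γ)/(1 − Γ) = 50·(0.712 + j0.75)/(1.29 − j0.75)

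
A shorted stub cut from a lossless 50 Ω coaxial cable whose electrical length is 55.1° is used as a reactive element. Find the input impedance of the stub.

tan(βl) = 1.43
For a shorted stub, Z_in = jZ_0·tan(βl)

Z_in ≈ +j71.7 Ω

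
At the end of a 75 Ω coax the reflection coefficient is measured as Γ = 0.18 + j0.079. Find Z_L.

Z_L ≈ 106 + j17.5 Ω

Z_L = Z_0·(1 + Γ)/(1 − Γ) = 75·(1.18 + j0.079)/(0.82 − j0.079)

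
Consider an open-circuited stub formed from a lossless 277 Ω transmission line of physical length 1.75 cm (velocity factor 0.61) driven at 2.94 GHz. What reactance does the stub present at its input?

X_in ≈ 54.9 Ω (inductive)

λ = v/f = 0.61·c / 2.94 GHz = 0.0622 m
βl = 2π·l/λ = 2π × 0.281 = 101°
tan(βl) = -5.04
For an open-circuited stub, Z_in = −jZ_0·cot(βl) = −jZ_0/tan(βl)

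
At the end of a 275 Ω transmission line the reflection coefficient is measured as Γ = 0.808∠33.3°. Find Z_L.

Z_L = Z_0·(1 + Γ)/(1 − Γ) = 275·(1.68 + j0.444)/(0.325 − j0.444)

Z_L ≈ 316 + j807 Ω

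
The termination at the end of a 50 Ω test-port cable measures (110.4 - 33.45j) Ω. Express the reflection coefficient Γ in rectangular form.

Γ ≈ 0.403 − j0.125

Γ = (Z_L − Z_0)/(Z_L + Z_0) = (60.4 − j33.45)/(160.4 − j33.45)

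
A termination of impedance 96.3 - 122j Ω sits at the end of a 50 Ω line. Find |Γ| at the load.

|Γ| ≈ 0.685

Γ = (Z_L − Z_0)/(Z_L + Z_0) = (46.3 − j122)/(146.3 − j122)
|Γ| = 130/190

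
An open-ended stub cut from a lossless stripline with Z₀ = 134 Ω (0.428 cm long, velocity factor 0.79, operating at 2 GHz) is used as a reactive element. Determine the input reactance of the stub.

λ = v/f = 0.79·c / 2 GHz = 0.118 m
βl = 2π·l/λ = 2π × 0.0361 = 13°
tan(βl) = 0.231
For an open-ended stub, Z_in = −jZ_0·cot(βl) = −jZ_0/tan(βl)

X_in ≈ -580 Ω (capacitive)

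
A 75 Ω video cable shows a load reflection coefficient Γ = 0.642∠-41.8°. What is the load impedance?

Z_L ≈ 96.9 − j141 Ω

Z_L = Z_0·(1 + Γ)/(1 − Γ) = 75·(1.48 − j0.428)/(0.521 + j0.428)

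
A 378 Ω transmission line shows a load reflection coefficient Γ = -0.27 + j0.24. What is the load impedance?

Z_L ≈ 197 + j109 Ω

Z_L = Z_0·(1 + Γ)/(1 − Γ) = 378·(0.73 + j0.24)/(1.27 − j0.24)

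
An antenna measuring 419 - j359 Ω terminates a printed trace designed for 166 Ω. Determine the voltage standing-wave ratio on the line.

Γ = (Z_L − Z_0)/(Z_L + Z_0) = (253 − j359)/(585 − j359)
|Γ| = 439/686 = 0.64
VSWR = (1 + |Γ|)/(1 − |Γ|) = 1.64/0.36

VSWR ≈ 4.55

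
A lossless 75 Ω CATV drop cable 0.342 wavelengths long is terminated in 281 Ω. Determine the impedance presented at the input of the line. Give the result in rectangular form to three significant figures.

Z_in ≈ 27.7 + j44.1 Ω

βl = 2π × 0.342 = 123°
tan(βl) = tan(123°) = -1.53
Z_in = Z_0·(Z_L + jZ_0·tanβl)/(Z_0 + jZ_L·tanβl)
     = 75·(281 − j115)/(75 − j431)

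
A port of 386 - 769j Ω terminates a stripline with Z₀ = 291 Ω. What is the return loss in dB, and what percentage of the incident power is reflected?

Γ = (95 − j769)/(677 − j769), |Γ| = 0.756
RL = −20·log₁₀(0.756) = 2.43 dB
P_refl/P_inc = |Γ|² = 0.572

RL ≈ 2.43 dB; 57.2% of incident power reflected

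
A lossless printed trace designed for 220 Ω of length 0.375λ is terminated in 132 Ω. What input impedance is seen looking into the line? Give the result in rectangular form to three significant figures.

βl = 2π × 0.375 = 135°
tan(βl) = tan(135°) = -1
Z_in = Z_0·(Z_L + jZ_0·tanβl)/(Z_0 + jZ_L·tanβl)
     = 220·(132 − j220)/(220 − j132)

Z_in ≈ 194 − j104 Ω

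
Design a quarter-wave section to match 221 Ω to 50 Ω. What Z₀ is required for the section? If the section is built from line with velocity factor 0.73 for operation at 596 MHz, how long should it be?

Z_qwt ≈ 105 Ω; length ≈ 9.19 cm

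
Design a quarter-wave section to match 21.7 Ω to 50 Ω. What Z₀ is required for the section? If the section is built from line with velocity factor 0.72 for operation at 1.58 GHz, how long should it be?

Z_qwt ≈ 32.9 Ω; length ≈ 3.42 cm

Z_qwt = √(Z_0·R_L) = √(50 × 21.7) = √1085
λ = 0.72·c/f = 0.137 m, so l = λ/4 = 0.0342 m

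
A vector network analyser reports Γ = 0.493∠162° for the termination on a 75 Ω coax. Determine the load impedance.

Z_L = Z_0·(1 + Γ)/(1 − Γ) = 75·(0.531 + j0.152)/(1.47 − j0.152)

Z_L ≈ 26 + j10.5 Ω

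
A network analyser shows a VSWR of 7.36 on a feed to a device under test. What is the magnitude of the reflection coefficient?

|Γ| ≈ 0.761

|Γ| = (S − 1)/(S + 1) = (7.36 − 1)/(7.36 + 1) = 6.36/8.36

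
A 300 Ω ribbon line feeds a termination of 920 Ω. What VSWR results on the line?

VSWR ≈ 3.07

Γ = (920 − 300)/(920 + 300) = 0.508
VSWR = (1 + 0.508)/(1 − 0.508)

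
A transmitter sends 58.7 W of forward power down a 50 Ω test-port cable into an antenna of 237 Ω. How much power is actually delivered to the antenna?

P_delivered ≈ 33.8 W

Γ = (237 − 50)/(237 + 50) = 0.652
|Γ|² = 0.425
P_refl = |Γ|²·P_inc = 24.9 W, P_del = (1 − |Γ|²)·P_inc = 33.8 W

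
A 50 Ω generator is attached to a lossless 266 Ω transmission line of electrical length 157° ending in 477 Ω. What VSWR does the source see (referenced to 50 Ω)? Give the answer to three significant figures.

VSWR ≈ 8.56

tan(βl) = -0.424
Z_in = Z_0·(Z_L + jZ_0·tanβl)/(Z_0 + jZ_L·tanβl) = 356 + j158 Ω
Γ_s = (Z_in − Z_s)/(Z_in + Z_s) = (306 + j158)/(406 + j158), |Γ_s| = 0.791
VSWR = (1 + |Γ_s|)/(1 − |Γ_s|)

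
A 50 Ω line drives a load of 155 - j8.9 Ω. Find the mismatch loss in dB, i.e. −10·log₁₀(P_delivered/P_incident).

Γ = (105 − j8.9)/(205 − j8.9), |Γ| = 0.514
|Γ|² = 0.264, so P_del/P_inc = 1 − |Γ|² = 0.736
ML = −10·log₁₀(1 − |Γ|²)

mismatch loss ≈ 1.33 dB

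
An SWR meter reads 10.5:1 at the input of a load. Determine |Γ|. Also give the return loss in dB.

|Γ| = (S − 1)/(S + 1) = (10.5 − 1)/(10.5 + 1) = 9.5/11.5
RL = −20·log₁₀|Γ| = −20·log₁₀(0.826)

|Γ| ≈ 0.826; return loss ≈ 1.66 dB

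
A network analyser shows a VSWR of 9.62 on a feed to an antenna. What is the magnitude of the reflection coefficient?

|Γ| = (S − 1)/(S + 1) = (9.62 − 1)/(9.62 + 1) = 8.62/10.6

|Γ| ≈ 0.812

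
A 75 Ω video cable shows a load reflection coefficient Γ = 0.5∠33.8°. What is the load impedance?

Z_L ≈ 134 + j99.6 Ω

Z_L = Z_0·(1 + Γ)/(1 − Γ) = 75·(1.42 + j0.278)/(0.585 − j0.278)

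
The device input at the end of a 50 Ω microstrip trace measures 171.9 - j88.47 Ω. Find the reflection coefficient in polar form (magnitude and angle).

Γ ≈ 0.631 ∠ -14.2°

Γ = (Z_L − Z_0)/(Z_L + Z_0) = (121.9 − j88.47)/(221.9 − j88.47)
|Γ| = 151/239 = 0.631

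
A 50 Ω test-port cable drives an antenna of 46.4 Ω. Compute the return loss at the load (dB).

RL ≈ 28.6 dB

Γ = (46.4 − 50)/(46.4 + 50) = -0.0373
RL = −20·log₁₀|Γ| = −20·log₁₀(0.0373)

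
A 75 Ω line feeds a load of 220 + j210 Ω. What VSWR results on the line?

VSWR ≈ 5.77

Γ = (Z_L − Z_0)/(Z_L + Z_0) = (145 + j210)/(295 + j210)
|Γ| = 255/362 = 0.705
VSWR = (1 + |Γ|)/(1 − |Γ|) = 1.7/0.295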